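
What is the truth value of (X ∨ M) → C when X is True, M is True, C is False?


X = True, M = True, C = False
Step 1: X ∨ M = True OR True = True
Step 2: (True) → C: false only when antecedent=True and C=False.
Result: False

False


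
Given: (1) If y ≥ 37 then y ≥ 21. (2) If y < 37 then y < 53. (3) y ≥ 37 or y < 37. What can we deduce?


Constructive dilemma: (P → Q) ∧ (R → S), P ∨ R ⊢ Q ∨ S
Premise 1: y ≥ 37 → y ≥ 21
Premise 2: y < 37 → y < 53
Premise 3: y ≥ 37 ∨ y < 37
Case 1: Assuming y ≥ 37, then by Premise 1, y ≥ 21.
Case 2: Assuming y < 37, then by Premise 2, y < 53.
Since one of y ≥ 37 or y < 37 must hold, we get y ≥ 21 or y < 53.

y ≥ 21 or y < 53.


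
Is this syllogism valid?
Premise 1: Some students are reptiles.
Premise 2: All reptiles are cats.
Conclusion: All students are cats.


Premise 1: Some students are reptiles.
Premise 2: All reptiles are cats.
Conclusion: All students are cats.
Fallacy: illicit minor. The minor term (students) is distributed in the conclusion ('All students ...') but undistributed in its premise ('Some students are reptiles' doesn't cover all students).
Only 'Some students are cats' follows, not 'All'.

Invalid


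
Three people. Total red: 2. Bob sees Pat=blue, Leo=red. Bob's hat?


Total red = 2, seen red = 1
Own red = 2 - 1 = 1
Bob's hat is red.

red


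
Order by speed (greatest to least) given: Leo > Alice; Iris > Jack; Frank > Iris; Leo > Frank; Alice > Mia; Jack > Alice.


Constraints: Leo > Alice; Iris > Jack; Frank > Iris; Leo > Frank; Alice > Mia; Jack > Alice
Method: at each step, the next-highest is the one remaining person who never appears on the smaller side of a constraint between remaining people.
  Step 1: remaining {Iris, Alice, Frank, Leo, Mia, Jack}; on the smaller side: {Iris, Alice, Frank, Mia, Jack} → Leo is next (Leo > Alice; Leo > Frank).
  Step 2: remaining {Iris, Alice, Frank, Mia, Jack}; on the smaller side: {Iris, Alice, Mia, Jack} → Frank is next (Frank > Iris).
  Step 3: remaining {Iris, Alice, Mia, Jack}; on the smaller side: {Alice, Mia, Jack} → Iris is next (Iris > Jack).
  Step 4: remaining {Alice, Mia, Jack}; on the smaller side: {Alice, Mia} → Jack is next (Jack > Alice).
  Step 5: remaining {Alice, Mia}; on the smaller side: {Mia} → Alice is next (Alice > Mia).
  Step 6: only Mia remains → lowest.
Final ranking (highest to lowest):

Leo > Frank > Iris > Jack > Alice > Mia


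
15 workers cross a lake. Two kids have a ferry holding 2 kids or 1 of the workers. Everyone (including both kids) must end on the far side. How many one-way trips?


Per crossing of one of the workers: kids→, one←, one of the workers→, one← = 4 trips
15 × 4 = 60, + 1 final kids→ = 61
Minimum trips = 61

61


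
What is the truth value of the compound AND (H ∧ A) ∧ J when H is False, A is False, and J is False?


H = False, A = False, J = False
Step 1: H ∧ A = False AND False = False
Step 2: False ∧ J = False AND False = False
AND is true only when ALL operands are true.

False


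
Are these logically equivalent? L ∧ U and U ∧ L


Expression 1: L ∧ U
Expression 2: U ∧ L
Truth table (L U | Expr1 Expr2):
  T T |   T     T
  T F |   F     F
  F T |   F     F
  F F |   F     F
All 4 rows agree, so the expressions are logically equivalent.

Yes


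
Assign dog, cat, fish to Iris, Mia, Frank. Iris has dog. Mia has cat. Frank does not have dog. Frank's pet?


From clues:
  Iris → dog
  Mia → cat
By elimination, Frank gets the remaining.

fish


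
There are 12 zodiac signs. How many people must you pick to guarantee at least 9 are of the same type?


Pigeonhole: to guarantee k in one of n categories, need (k-1)×n + 1.
k = 9, n = 12
Minimum = (9-1) × 12 + 1 = 8 × 12 + 1

97


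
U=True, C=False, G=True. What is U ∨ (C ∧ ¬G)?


U = True, C = False, G = True
Expression: U ∨ (C ∧ ¬G)
Step 1: ¬G = NOT True = False
Step 2: C ∧ ¬G = False AND False = False
Step 3: U ∨ (False) = True OR False = True

True


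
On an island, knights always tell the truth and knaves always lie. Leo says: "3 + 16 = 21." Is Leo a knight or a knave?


Statement: "3 + 16 = 21."
Actual: 3 + 16 = 19
Claimed: 21
Statement is FALSE → Leo lies → Knave

Knave


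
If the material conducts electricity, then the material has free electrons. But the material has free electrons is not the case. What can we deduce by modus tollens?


Modus tollens: P → Q, ¬Q ⊢ ¬P
P: the material conducts electricity
Q: the material has free electrons
We have P → Q and Q is false.
By modus tollens, P must be false.

It is not the case that the material conducts electricity


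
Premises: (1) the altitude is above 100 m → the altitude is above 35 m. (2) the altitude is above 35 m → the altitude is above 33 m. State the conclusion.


Hypothetical syllogism: P → Q, Q → R ⊢ P → R
Premise 1: the altitude is above 100 m → the altitude is above 35 m
Premise 2: the altitude is above 35 m → the altitude is above 33 m
Chain the implications: the middle term (the altitude is above 35 m) links the two.
Conclusion: If the altitude is above 100 m, then the altitude is above 33 m.

If the altitude is above 100 m, then the altitude is above 33 m.


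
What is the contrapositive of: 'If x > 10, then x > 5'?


Original: If x > 10, then x > 5
Contrapositive: If ¬Q, then ¬P
Negate Q: not (x > 5)
Negate P: not (x > 10)

If not (x > 5), then not (x > 10).


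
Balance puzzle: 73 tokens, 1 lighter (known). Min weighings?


Each weighing has 3 outcomes (left heavy / balance / right heavy), so k weighings distinguish at most 3^k cases; splitting into three near-equal groups achieves this.
Need 3^k ≥ 73: 3^3 = 27 < 73 ≤ 3^4 = 81
k = ⌈log₃(73)⌉ = 4

4


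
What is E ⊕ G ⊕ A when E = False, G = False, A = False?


E = False, G = False, A = False
Step 1: E ⊕ G = False XOR False = False
Step 2: False ⊕ A = False XOR False = False
XOR is true when an odd number of operands are true.

False


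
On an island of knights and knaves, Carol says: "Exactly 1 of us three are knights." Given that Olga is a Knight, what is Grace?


Carol claims exactly 1 knights among Carol, Olga, Grace.
Given: Olga is a Knight.

Case 1: Carol is a Knight (tells truth)
  Then exactly 1 of the three are knights.
  Counting Carol, Olga: 2 knight(s) so far. Need -1 more → impossible.
Case 2: Carol is a Knave (lies)
  Then the count is NOT 1.
  If Grace = Knave, count = 1 = 1 → claim would be true, contradicts lie.
  If Grace = Knight, count = 2 ≠ 1 → lie confirmed ✓

Grace is a Knight.

Knight


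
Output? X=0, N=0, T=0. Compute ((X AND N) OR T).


X AND N = 0&0 = 0
0 OR 0 = 0

0


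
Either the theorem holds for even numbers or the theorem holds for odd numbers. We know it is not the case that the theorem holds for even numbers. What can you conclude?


Disjunctive syllogism: P ∨ Q, ¬P ⊢ Q
Disjunction: the theorem holds for even numbers ∨ the theorem holds for odd numbers
We know it is not the case that the theorem holds for even numbers.
By disjunctive syllogism, the other disjunct must be true.

The theorem holds for odd numbers


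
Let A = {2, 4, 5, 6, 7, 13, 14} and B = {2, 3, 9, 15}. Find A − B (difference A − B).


A = {2, 4, 5, 6, 7, 13, 14}
B = {2, 3, 9, 15}
Operation: difference A − B
In A but not B: 4, 5, 6, 7, 13, 14

{4, 5, 6, 7, 13, 14}


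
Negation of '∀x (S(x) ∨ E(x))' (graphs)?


Original: ∀x (S(x) ∨ E(x))
Rule: ¬∀→∃, ¬∃→∀, negate predicate.
Negation: ∃x (¬S(x) ∧ ¬E(x))

∃x (¬S(x) ∧ ¬E(x))


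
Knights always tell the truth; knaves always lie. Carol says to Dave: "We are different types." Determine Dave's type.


Carol says: "We are different types."
Case 1: Carol is a Knight (truth-teller)
  Statement is true → they ARE different → Dave is a Knave
Case 2: Carol is a Knave (liar)
  Statement is false → they are NOT different → Dave is a Knave
In both cases, Dave is a Knave.

Knave


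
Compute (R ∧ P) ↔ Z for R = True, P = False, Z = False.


R = True, P = False, Z = False
Step 1: R ∧ P = True AND False = False
Step 2: (False) ↔ Z: true when both sides have same truth value.
Result: False ↔ False = True

True


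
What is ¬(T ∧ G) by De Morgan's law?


De Morgan's law: ¬(P ∧ Q) ≡ ¬P ∨ ¬Q
¬(T ∧ G) = ¬T ∨ ¬G

¬T ∨ ¬G


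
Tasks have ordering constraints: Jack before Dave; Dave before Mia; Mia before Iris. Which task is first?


Constraints: Jack before Dave; Dave before Mia; Mia before Iris
The first task can have nothing scheduled before it, so it must never appear on the right of a 'before'.
Tasks appearing after some 'before': Dave, Mia, Iris.
The only task not in that list is Jack → it is first.

Jack


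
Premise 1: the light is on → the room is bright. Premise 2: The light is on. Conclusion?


Modus ponens: P → Q, P ⊢ Q
P: the light is on
Q: the room is bright
We have P → Q and P is true.
By modus ponens, Q must be true.

The room is bright


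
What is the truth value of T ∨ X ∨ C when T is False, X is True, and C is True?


T = False, X = True, C = True
Step 1: T ∨ X = False OR True = True
Step 2: True ∨ C = True OR True = True
OR is true when at least one operand is true.

True


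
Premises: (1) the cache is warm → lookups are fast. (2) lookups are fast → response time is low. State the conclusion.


Hypothetical syllogism: P → Q, Q → R ⊢ P → R
Premise 1: the cache is warm → lookups are fast
Premise 2: lookups are fast → response time is low
Chain the implications: the middle term (lookups are fast) links the two.
Conclusion: If the cache is warm, then response time is low.

If the cache is warm, then response time is low.


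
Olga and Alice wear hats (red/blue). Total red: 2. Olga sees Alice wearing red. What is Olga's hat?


Total red = 2, Alice = red
Red accounted for: 1
Remaining for Olga: 1
Olga's hat is red.

red


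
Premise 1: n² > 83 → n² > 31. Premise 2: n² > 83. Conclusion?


Modus ponens: P → Q, P ⊢ Q
P: n² > 83
Q: n² > 31
We have P → Q and P is true.
By modus ponens, Q must be true.

n² > 31


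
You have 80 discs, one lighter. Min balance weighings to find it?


Each weighing has 3 outcomes (left heavy / balance / right heavy), so k weighings distinguish at most 3^k cases; splitting into three near-equal groups achieves this.
Need 3^k ≥ 80: 3^3 = 27 < 80 ≤ 3^4 = 81
k = ⌈log₃(80)⌉ = 4

4


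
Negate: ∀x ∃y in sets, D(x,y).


Original: ∀x ∃y D(x,y)
Rule: ¬∀→∃, ¬∃→∀, negate predicate.
Negation: ∃x ∀y ¬D(x,y)

∃x ∀y ¬D(x,y)


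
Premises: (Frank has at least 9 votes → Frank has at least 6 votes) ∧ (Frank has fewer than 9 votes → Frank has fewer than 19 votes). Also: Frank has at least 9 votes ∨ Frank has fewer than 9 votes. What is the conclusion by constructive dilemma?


Constructive dilemma: (P → Q) ∧ (R → S), P ∨ R ⊢ Q ∨ S
Premise 1: Frank has at least 9 votes → Frank has at least 6 votes
Premise 2: Frank has fewer than 9 votes → Frank has fewer than 19 votes
Premise 3: Frank has at least 9 votes ∨ Frank has fewer than 9 votes
Case 1: Assuming Frank has at least 9 votes, then by Premise 1, Frank has at least 6 votes.
Case 2: Assuming Frank has fewer than 9 votes, then by Premise 2, Frank has fewer than 19 votes.
Since one of Frank has at least 9 votes or Frank has fewer than 9 votes must hold, we get Frank has at least 6 votes or Frank has fewer than 19 votes.

Frank has at least 6 votes or Frank has fewer than 19 votes.


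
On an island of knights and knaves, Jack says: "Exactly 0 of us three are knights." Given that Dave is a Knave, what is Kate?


Jack claims exactly 0 knights among Jack, Dave, Kate.
Given: Dave is a Knave.

Case 1: Jack is a Knight (tells truth)
  Then exactly 0 of the three are knights.
  Counting Jack, Dave: 1 knight(s) so far. Need -1 more → impossible.
Case 2: Jack is a Knave (lies)
  Then the count is NOT 0.
  If Kate = Knave, count = 0 = 0 → claim would be true, contradicts lie.
  If Kate = Knight, count = 1 ≠ 0 → lie confirmed ✓

Kate is a Knight.

Knight


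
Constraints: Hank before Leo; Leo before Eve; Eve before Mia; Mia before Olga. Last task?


Constraints: Hank before Leo; Leo before Eve; Eve before Mia; Mia before Olga
The last task can have nothing scheduled after it, so it must never appear on the left of a 'before'.
Tasks appearing before some other task: Hank, Leo, Eve, Mia.
The only task not in that list is Olga → it is last.

Olga


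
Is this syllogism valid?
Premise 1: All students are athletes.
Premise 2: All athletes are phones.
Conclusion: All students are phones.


Premise 1: All students are athletes.
Premise 2: All athletes are phones.
Conclusion: All students are phones.
Barbara syllogism (AAA-1): All A are B, All B are C → All A are C.
Middle term (athletes) distributed in premise 2.

Valid


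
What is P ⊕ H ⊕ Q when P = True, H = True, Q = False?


P = True, H = True, Q = False
Step 1: P ⊕ H = True XOR True = False
Step 2: False ⊕ Q = False XOR False = False
XOR is true when an odd number of operands are true.

False


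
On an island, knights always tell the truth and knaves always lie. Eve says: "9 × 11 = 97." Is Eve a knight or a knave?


Statement: "9 × 11 = 97."
Actual: 9 × 11 = 99
Claimed: 97
Statement is FALSE → Eve lies → Knave

Knave


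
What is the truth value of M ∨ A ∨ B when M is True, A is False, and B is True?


M = True, A = False, B = True
Step 1: M ∨ A = True OR False = True
Step 2: True ∨ B = True OR True = True
OR is true when at least one operand is true.

True


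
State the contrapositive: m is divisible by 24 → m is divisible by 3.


Original: If m is divisible by 24, then m is divisible by 3
Contrapositive: If ¬Q, then ¬P
Negate Q: not (m is divisible by 3)
Negate P: not (m is divisible by 24)

If not (m is divisible by 3), then not (m is divisible by 24).


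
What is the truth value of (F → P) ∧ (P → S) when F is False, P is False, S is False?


F = False, P = False, S = False
Step 1: F → P is false only when F=True and P=False. Result: True
Step 2: P → S is false only when P=True and S=False. Result: True
Step 3: True ∧ True = True

True


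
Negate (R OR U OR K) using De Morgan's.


De Morgan's law: ¬(P ∨ Q ∨ R) ≡ ¬P ∧ ¬Q ∧ ¬R
¬(R ∨ U ∨ K) = ¬R ∧ ¬U ∧ ¬K

¬R ∧ ¬U ∧ ¬K


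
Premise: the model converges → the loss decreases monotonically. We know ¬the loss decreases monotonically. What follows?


Modus tollens: P → Q, ¬Q ⊢ ¬P
P: the model converges
Q: the loss decreases monotonically
We have P → Q and Q is false.
By modus tollens, P must be false.

It is not the case that the model converges


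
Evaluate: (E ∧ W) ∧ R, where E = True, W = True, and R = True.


E = True, W = True, R = True
Step 1: E ∧ W = True AND True = True
Step 2: True ∧ R = True AND True = True
AND is true only when ALL operands are true.

True


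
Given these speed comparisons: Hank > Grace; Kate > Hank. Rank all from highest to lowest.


Constraints: Hank > Grace; Kate > Hank
Method: at each step, the next-highest is the one remaining person who never appears on the smaller side of a constraint between remaining people.
  Step 1: remaining {Kate, Grace, Hank}; on the smaller side: {Grace, Hank} → Kate is next (Kate > Hank).
  Step 2: remaining {Grace, Hank}; on the smaller side: {Grace} → Hank is next (Hank > Grace).
  Step 3: only Grace remains → lowest.
Final ranking (highest to lowest):

Kate > Hank > Grace


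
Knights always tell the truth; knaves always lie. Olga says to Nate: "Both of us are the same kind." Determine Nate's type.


Olga says: "Both of us are the same kind."
Case 1: Olga is a Knight (truth-teller)
  Statement is true → they ARE the same → Nate is also a Knight
Case 2: Olga is a Knave (liar)
  Statement is false → they are NOT the same → Nate is a Knight
In both cases, Nate is a Knight.

Knight


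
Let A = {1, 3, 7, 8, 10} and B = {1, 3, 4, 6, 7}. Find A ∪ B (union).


A = {1, 3, 7, 8, 10}
B = {1, 3, 4, 6, 7}
Operation: union
All elements combined: 1, 3, 4, 6, 7, 8, 10

{1, 3, 4, 6, 7, 8, 10}


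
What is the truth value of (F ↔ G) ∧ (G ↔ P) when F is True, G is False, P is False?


F = True, G = False, P = False
Step 1: F ↔ G is true when F and G have the same value. Result: False
Step 2: G ↔ P is true when G and P have the same value. Result: True
Step 3: False ∧ True = False

False


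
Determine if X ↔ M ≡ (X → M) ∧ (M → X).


Expression 1: X ↔ M
Expression 2: (X → M) ∧ (M → X)
Truth table (X M | Expr1 Expr2):
  T T |   T     T
  T F |   F     F
  F T |   F     F
  F F |   T     T
All 4 rows agree, so the expressions are logically equivalent.

Yes


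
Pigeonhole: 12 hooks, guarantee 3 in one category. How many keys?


Pigeonhole: to guarantee k in one of n categories, need (k-1)×n + 1.
k = 3, n = 12
Minimum = (3-1) × 12 + 1 = 2 × 12 + 1

25


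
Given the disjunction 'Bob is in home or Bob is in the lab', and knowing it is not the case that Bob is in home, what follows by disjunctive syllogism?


Disjunctive syllogism: P ∨ Q, ¬P ⊢ Q
Disjunction: Bob is in home ∨ Bob is in the lab
We know it is not the case that Bob is in home.
By disjunctive syllogism, the other disjunct must be true.

Bob is in the lab


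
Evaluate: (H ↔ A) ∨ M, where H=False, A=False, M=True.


H = False, A = False, M = True
Expression: (H ↔ A) ∨ M
Step 1: H ↔ A = (False iff False) (true when values match) = True
Step 2: (True) ∨ M = True OR True = True

True


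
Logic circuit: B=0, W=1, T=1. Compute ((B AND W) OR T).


B AND W = 0&1 = 0
0 OR 1 = 1

1


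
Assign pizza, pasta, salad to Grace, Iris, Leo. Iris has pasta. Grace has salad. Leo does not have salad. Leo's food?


From clues:
  Iris → pasta
  Grace → salad
By elimination, Leo gets the remaining.

pizza


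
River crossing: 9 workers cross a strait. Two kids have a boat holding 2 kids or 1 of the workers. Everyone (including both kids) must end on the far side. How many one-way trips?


Per crossing of one of the workers: kids→, one←, one of the workers→, one← = 4 trips
9 × 4 = 36, + 1 final kids→ = 37
Minimum trips = 37

37


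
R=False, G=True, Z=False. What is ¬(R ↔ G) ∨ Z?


R = False, G = True, Z = False
Expression: ¬(R ↔ G) ∨ Z
Step 1: R ↔ G = (False iff True) = False
Step 2: ¬(R ↔ G) = NOT False = True
Step 3: (True) ∨ Z = True OR False = True

True


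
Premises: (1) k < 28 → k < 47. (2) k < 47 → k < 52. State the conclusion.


Hypothetical syllogism: P → Q, Q → R ⊢ P → R
Premise 1: k < 28 → k < 47
Premise 2: k < 47 → k < 52
Chain the implications: the middle term (k < 47) links the two.
Conclusion: If k < 28, then k < 52.

If k < 28, then k < 52.


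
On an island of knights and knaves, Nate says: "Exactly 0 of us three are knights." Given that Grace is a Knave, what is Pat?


Nate claims exactly 0 knights among Nate, Grace, Pat.
Given: Grace is a Knave.

Case 1: Nate is a Knight (tells truth)
  Then exactly 0 of the three are knights.
  Counting Nate, Grace: 1 knight(s) so far. Need -1 more → impossible.
Case 2: Nate is a Knave (lies)
  Then the count is NOT 0.
  If Pat = Knave, count = 0 = 0 → claim would be true, contradicts lie.
  If Pat = Knight, count = 1 ≠ 0 → lie confirmed ✓

Pat is a Knight.

Knight


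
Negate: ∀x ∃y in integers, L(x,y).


Original: ∀x ∃y L(x,y)
Rule: ¬∀→∃, ¬∃→∀, negate predicate.
Negation: ∃x ∀y ¬L(x,y)

∃x ∀y ¬L(x,y)


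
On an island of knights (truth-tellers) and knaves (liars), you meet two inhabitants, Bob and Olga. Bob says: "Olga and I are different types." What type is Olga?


Bob says: "Olga and I are different types."
Case 1: Bob is a Knight (truth-teller)
  Statement is true → they ARE different → Olga is a Knave
Case 2: Bob is a Knave (liar)
  Statement is false → they are NOT different → Olga is a Knave
In both cases, Olga is a Knave.

Knave


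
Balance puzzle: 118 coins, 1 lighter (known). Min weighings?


Each weighing has 3 outcomes (left heavy / balance / right heavy), so k weighings distinguish at most 3^k cases; splitting into three near-equal groups achieves this.
Need 3^k ≥ 118: 3^4 = 81 < 118 ≤ 3^5 = 243
k = ⌈log₃(118)⌉ = 5

5


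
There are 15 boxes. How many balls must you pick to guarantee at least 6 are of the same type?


Pigeonhole: to guarantee k in one of n categories, need (k-1)×n + 1.
k = 6, n = 15
Minimum = (6-1) × 15 + 1 = 5 × 15 + 1

76


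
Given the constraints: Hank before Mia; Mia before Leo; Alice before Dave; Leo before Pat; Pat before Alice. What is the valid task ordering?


Constraints: Hank before Mia; Mia before Leo; Alice before Dave; Leo before Pat; Pat before Alice
Method: repeatedly schedule the remaining task that has no remaining task required before it.
  Step 1: remaining {Dave, Hank, Mia, Pat, Leo, Alice}; every task except Hank still has a predecessor pending → schedule Hank.
  Step 2: remaining {Dave, Mia, Pat, Leo, Alice}; every task except Mia still has a predecessor pending → schedule Mia.
  Step 3: remaining {Dave, Pat, Leo, Alice}; every task except Leo still has a predecessor pending → schedule Leo.
  Step 4: remaining {Dave, Pat, Alice}; every task except Pat still has a predecessor pending → schedule Pat.
  Step 5: remaining {Dave, Alice}; every task except Alice still has a predecessor pending → schedule Alice.
  Step 6: only Dave remains → schedule Dave.
Resulting order:

Hank → Mia → Leo → Pat → Alice → Dave


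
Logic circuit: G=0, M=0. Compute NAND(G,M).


G AND M = 0
NOT(0) = 1

1


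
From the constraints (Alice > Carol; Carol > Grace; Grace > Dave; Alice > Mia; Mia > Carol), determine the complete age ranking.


Constraints: Alice > Carol; Carol > Grace; Grace > Dave; Alice > Mia; Mia > Carol
Method: at each step, the next-highest is the one remaining person who never appears on the smaller side of a constraint between remaining people.
  Step 1: remaining {Carol, Grace, Mia, Alice, Dave}; on the smaller side: {Carol, Grace, Mia, Dave} → Alice is next (Alice > Carol; Alice > Mia).
  Step 2: remaining {Carol, Grace, Mia, Dave}; on the smaller side: {Carol, Grace, Dave} → Mia is next (Mia > Carol).
  Step 3: remaining {Carol, Grace, Dave}; on the smaller side: {Grace, Dave} → Carol is next (Carol > Grace).
  Step 4: remaining {Grace, Dave}; on the smaller side: {Dave} → Grace is next (Grace > Dave).
  Step 5: only Dave remains → lowest.
Final ranking (highest to lowest):

Alice > Mia > Carol > Grace > Dave


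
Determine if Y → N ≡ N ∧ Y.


Expression 1: Y → N
Expression 2: N ∧ Y
Truth table (Y N | Expr1 Expr2):
  T T |   T     T
  T F |   F     F
  F T |   T     F   ← differ
  F F |   T     F   ← differ
Counterexample: Y=F, N=T gives Expr1 = T but Expr2 = F, so the expressions are NOT logically equivalent.

No


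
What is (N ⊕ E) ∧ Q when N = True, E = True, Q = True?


N = True, E = True, Q = True
Step 1: N ⊕ E = True XOR True = False
Step 2: False ∧ Q = False AND True = False
XOR true when exactly one of N,E is true; then AND with Q.

False


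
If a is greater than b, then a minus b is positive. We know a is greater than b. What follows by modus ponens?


Modus ponens: P → Q, P ⊢ Q
P: a is greater than b
Q: a minus b is positive
We have P → Q and P is true.
By modus ponens, Q must be true.

a minus b is positive


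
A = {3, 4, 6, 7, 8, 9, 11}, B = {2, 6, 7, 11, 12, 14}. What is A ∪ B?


A = {3, 4, 6, 7, 8, 9, 11}
B = {2, 6, 7, 11, 12, 14}
Operation: union
All elements combined: 2, 3, 4, 6, 7, 8, 9, 11, 12, 14

{2, 3, 4, 6, 7, 8, 9, 11, 12, 14}


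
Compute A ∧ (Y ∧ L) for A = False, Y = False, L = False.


A = False, Y = False, L = False
Step 1: Y ∧ L = False AND False = False
Step 2: A ∧ False = False AND False = False
AND is true only when ALL operands are true.

False


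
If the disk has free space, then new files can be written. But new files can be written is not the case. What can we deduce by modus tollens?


Modus tollens: P → Q, ¬Q ⊢ ¬P
P: the disk has free space
Q: new files can be written
We have P → Q and Q is false.
By modus tollens, P must be false.

It is not the case that the disk has free space


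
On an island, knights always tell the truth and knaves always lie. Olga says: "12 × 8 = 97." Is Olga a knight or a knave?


Statement: "12 × 8 = 97."
Actual: 12 × 8 = 96
Claimed: 97
Statement is FALSE → Olga lies → Knave

Knave


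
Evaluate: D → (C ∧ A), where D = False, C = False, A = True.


D = False, C = False, A = True
Step 1: C ∧ A = False AND True = False
Step 2: D → (False): false only when D=True and consequent=False.
Result: True

True


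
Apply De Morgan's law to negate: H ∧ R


De Morgan's law: ¬(P ∧ Q) ≡ ¬P ∨ ¬Q
¬(H ∧ R) = ¬H ∨ ¬R

¬H ∨ ¬R


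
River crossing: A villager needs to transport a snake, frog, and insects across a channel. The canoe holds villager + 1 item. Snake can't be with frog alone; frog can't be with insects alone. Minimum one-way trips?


1. villager+frog → 2. villager ← 3. villager+snake → 4. villager+frog ← 5. villager+insects → 6. villager ← 7. villager+frog →
Minimum trips = 7

7


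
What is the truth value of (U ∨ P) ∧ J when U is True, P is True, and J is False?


U = True, P = True, J = False
Step 1: U ∨ P = True OR True = True
Step 2: True ∧ J = True AND False = False
OR is true when at least one operand is true; AND requires both.

False


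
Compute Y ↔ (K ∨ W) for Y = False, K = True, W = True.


Y = False, K = True, W = True
Step 1: K ∨ W = True OR True = True
Step 2: Y ↔ (True): true when both sides have same truth value.
Result: False ↔ True = False

False


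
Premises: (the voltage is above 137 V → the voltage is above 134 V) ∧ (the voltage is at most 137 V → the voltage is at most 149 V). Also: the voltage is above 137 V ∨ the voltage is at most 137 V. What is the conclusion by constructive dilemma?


Constructive dilemma: (P → Q) ∧ (R → S), P ∨ R ⊢ Q ∨ S
Premise 1: the voltage is above 137 V → the voltage is above 134 V
Premise 2: the voltage is at most 137 V → the voltage is at most 149 V
Premise 3: the voltage is above 137 V ∨ the voltage is at most 137 V
Case 1: Assuming the voltage is above 137 V, then by Premise 1, the voltage is above 134 V.
Case 2: Assuming the voltage is at most 137 V, then by Premise 2, the voltage is at most 149 V.
Since one of the voltage is above 137 V or the voltage is at most 137 V must hold, we get the voltage is above 134 V or the voltage is at most 149 V.

The voltage is above 134 V or the voltage is at most 149 V.


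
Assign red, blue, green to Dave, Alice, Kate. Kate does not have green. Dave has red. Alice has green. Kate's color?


From clues:
  Alice → green
  Dave → red
By elimination, Kate gets the remaining.

blue


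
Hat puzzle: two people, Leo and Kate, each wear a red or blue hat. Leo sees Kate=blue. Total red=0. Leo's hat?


Total red = 0, Kate = blue
Red accounted for: 0
Remaining for Leo: 0
Leo's hat is blue.

blue


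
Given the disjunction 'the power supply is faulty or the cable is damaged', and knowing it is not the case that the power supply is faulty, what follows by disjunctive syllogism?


Disjunctive syllogism: P ∨ Q, ¬P ⊢ Q
Disjunction: the power supply is faulty ∨ the cable is damaged
We know it is not the case that the power supply is faulty.
By disjunctive syllogism, the other disjunct must be true.

The cable is damaged


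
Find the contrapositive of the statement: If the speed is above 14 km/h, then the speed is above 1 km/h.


Original: If the speed is above 14 km/h, then the speed is above 1 km/h
Contrapositive: If ¬Q, then ¬P
Negate Q: not (the speed is above 1 km/h)
Negate P: not (the speed is above 14 km/h)

If not (the speed is above 1 km/h), then not (the speed is above 14 km/h).


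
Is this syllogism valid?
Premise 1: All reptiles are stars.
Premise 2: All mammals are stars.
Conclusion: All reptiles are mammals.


Premise 1: All reptiles are stars.
Premise 2: All mammals are stars.
Conclusion: All reptiles are mammals.
Fallacy: undistributed middle. stars is predicate in both.
Counterexample: reptiles and mammals could be disjoint subsets of stars.

Invalid


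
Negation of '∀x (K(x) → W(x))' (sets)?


Original: ∀x (K(x) → W(x))
Rule: ¬∀→∃, ¬∃→∀, negate predicate.
Negation: ∃x (K(x) ∧ ¬W(x))

∃x (K(x) ∧ ¬W(x))


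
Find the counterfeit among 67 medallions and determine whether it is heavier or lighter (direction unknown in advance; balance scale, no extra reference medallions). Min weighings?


Let n = 67. 134 possibilities (n medallions × lighter/heavier); each weighing has 3 outcomes.
Bound for k weighings: say the first weighing puts j medallions on each pan. If it tips, the 2j weighed medallions remain suspects (each with a known direction) and k-1 weighings give 3^(k-1) outcomes; 3^(k-1) is odd, so 2j ≤ 3^(k-1) - 1. If it balances, the n - 2j unweighed medallions remain with direction unknown: 2(n - 2j) ≤ 3^(k-1) - 1 by the same parity argument. Adding, n ≤ (3^(k-1) - 1) + (3^(k-1) - 1)/2 = (3^k - 3)/2, and the classical three-group strategy achieves this (3 medallions in 2 weighings, 12 in 3, 39 in 4, 120 in 5).
So we need the smallest k with (3^k - 3)/2 ≥ 67.
k = 4: (3^4 - 3)/2 = 39 < 67 ✗
k = 5: (3^5 - 3)/2 = 120 ≥ 67 ✓

5


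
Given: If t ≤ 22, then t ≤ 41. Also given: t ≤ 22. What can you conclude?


Modus ponens: P → Q, P ⊢ Q
P: t ≤ 22
Q: t ≤ 41
We have P → Q and P is true.
By modus ponens, Q must be true.

t ≤ 41


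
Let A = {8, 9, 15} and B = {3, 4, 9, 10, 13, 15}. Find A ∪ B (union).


A = {8, 9, 15}
B = {3, 4, 9, 10, 13, 15}
Operation: union
All elements combined: 3, 4, 8, 9, 10, 13, 15

{3, 4, 8, 9, 10, 13, 15}


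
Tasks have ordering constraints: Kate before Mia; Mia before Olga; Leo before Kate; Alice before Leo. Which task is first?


Constraints: Kate before Mia; Mia before Olga; Leo before Kate; Alice before Leo
The first task can have nothing scheduled before it, so it must never appear on the right of a 'before'.
Tasks appearing after some 'before': Mia, Olga, Kate, Leo.
The only task not in that list is Alice → it is first.

Alice


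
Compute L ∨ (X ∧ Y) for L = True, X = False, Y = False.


L = True, X = False, Y = False
Step 1: X ∧ Y = False AND False = False
Step 2: L ∨ False = True OR False = True
AND evaluated first (higher precedence); then OR applied.

True


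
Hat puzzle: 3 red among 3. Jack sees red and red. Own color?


Total red = 3, seen red = 2
Own red = 3 - 2 = 1
Jack's hat is red.

red


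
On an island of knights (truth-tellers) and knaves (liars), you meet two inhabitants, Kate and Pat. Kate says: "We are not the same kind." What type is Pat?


Kate says: "We are not the same kind."
Case 1: Kate is a Knight (truth-teller)
  Statement is true → they ARE different → Pat is a Knave
Case 2: Kate is a Knave (liar)
  Statement is false → they are NOT different → Pat is a Knave
In both cases, Pat is a Knave.

Knave


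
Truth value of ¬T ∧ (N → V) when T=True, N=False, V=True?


T = True, N = False, V = True
Expression: ¬T ∧ (N → V)
Step 1: ¬T = NOT True = False
Step 2: N → V = False → True (false only if N=True, V=False) = True
Step 3: (False) ∧ (True) = False AND True = False

False


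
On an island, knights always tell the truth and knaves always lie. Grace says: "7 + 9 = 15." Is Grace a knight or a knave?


Statement: "7 + 9 = 15."
Actual: 7 + 9 = 16
Claimed: 15
Statement is FALSE → Grace lies → Knave

Knave


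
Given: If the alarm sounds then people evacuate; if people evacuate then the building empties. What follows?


Hypothetical syllogism: P → Q, Q → R ⊢ P → R
Premise 1: the alarm sounds → people evacuate
Premise 2: people evacuate → the building empties
Chain the implications: the middle term (people evacuate) links the two.
Conclusion: If the alarm sounds, then the building empties.

If the alarm sounds, then the building empties.


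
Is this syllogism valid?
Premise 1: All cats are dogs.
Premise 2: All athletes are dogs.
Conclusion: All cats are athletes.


Premise 1: All cats are dogs.
Premise 2: All athletes are dogs.
Conclusion: All cats are athletes.
Fallacy: undistributed middle. dogs is predicate in both.
Counterexample: cats and athletes could be disjoint subsets of dogs.

Invalid


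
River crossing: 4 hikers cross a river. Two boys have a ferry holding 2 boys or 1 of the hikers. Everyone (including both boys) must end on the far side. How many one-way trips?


Per crossing of one of the hikers: boys→, one←, one of the hikers→, one← = 4 trips
4 × 4 = 16, + 1 final boys→ = 17
Minimum trips = 17

17


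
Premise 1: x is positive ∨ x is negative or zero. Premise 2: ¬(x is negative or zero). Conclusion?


Disjunctive syllogism: P ∨ Q, ¬P ⊢ Q
Disjunction: x is positive ∨ x is negative or zero
We know it is not the case that x is negative or zero.
By disjunctive syllogism, the other disjunct must be true.

x is positive


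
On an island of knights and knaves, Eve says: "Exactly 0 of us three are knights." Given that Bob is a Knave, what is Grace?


Eve claims exactly 0 knights among Eve, Bob, Grace.
Given: Bob is a Knave.

Case 1: Eve is a Knight (tells truth)
  Then exactly 0 of the three are knights.
  Counting Eve, Bob: 1 knight(s) so far. Need -1 more → impossible.
Case 2: Eve is a Knave (lies)
  Then the count is NOT 0.
  If Grace = Knave, count = 0 = 0 → claim would be true, contradicts lie.
  If Grace = Knight, count = 1 ≠ 0 → lie confirmed ✓

Grace is a Knight.

Knight


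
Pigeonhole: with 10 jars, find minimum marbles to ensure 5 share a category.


Pigeonhole: to guarantee k in one of n categories, need (k-1)×n + 1.
k = 5, n = 10
Minimum = (5-1) × 10 + 1 = 4 × 10 + 1

41


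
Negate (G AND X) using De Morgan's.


De Morgan's law: ¬(P ∧ Q) ≡ ¬P ∨ ¬Q
¬(G ∧ X) = ¬G ∨ ¬X

¬G ∨ ¬X


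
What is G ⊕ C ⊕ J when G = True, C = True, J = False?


G = True, C = True, J = False
Step 1: G ⊕ C = True XOR True = False
Step 2: False ⊕ J = False XOR False = False
XOR is true when an odd number of operands are true.

False


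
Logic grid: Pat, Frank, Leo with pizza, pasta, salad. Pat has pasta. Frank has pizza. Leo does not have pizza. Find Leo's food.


From clues:
  Frank → pizza
  Pat → pasta
By elimination, Leo gets the remaining.

salad


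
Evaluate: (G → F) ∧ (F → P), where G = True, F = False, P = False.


G = True, F = False, P = False
Step 1: G → F is false only when G=True and F=False. Result: False
Step 2: F → P is false only when F=True and P=False. Result: True
Step 3: False ∧ True = False

False


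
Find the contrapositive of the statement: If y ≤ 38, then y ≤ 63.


Original: If y ≤ 38, then y ≤ 63
Contrapositive: If ¬Q, then ¬P
Negate Q: not (y ≤ 63)
Negate P: not (y ≤ 38)

If not (y ≤ 63), then not (y ≤ 38).


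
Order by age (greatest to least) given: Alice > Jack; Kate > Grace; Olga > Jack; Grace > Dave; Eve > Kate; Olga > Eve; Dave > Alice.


Constraints: Alice > Jack; Kate > Grace; Olga > Jack; Grace > Dave; Eve > Kate; Olga > Eve; Dave > Alice
Method: at each step, the next-highest is the one remaining person who never appears on the smaller side of a constraint between remaining people.
  Step 1: remaining {Olga, Dave, Grace, Kate, Eve, Jack, Alice}; on the smaller side: {Dave, Grace, Kate, Eve, Jack, Alice} → Olga is next (Olga > Jack; Olga > Eve).
  Step 2: remaining {Dave, Grace, Kate, Eve, Jack, Alice}; on the smaller side: {Dave, Grace, Kate, Jack, Alice} → Eve is next (Eve > Kate).
  Step 3: remaining {Dave, Grace, Kate, Jack, Alice}; on the smaller side: {Dave, Grace, Jack, Alice} → Kate is next (Kate > Grace).
  Step 4: remaining {Dave, Grace, Jack, Alice}; on the smaller side: {Dave, Jack, Alice} → Grace is next (Grace > Dave).
  Step 5: remaining {Dave, Jack, Alice}; on the smaller side: {Jack, Alice} → Dave is next (Dave > Alice).
  Step 6: remaining {Jack, Alice}; on the smaller side: {Jack} → Alice is next (Alice > Jack).
  Step 7: only Jack remains → lowest.
Final ranking (highest to lowest):

Olga > Eve > Kate > Grace > Dave > Alice > Jack


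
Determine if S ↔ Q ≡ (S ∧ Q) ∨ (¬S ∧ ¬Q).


Expression 1: S ↔ Q
Expression 2: (S ∧ Q) ∨ (¬S ∧ ¬Q)
Truth table (S Q | Expr1 Expr2):
  T T |   T     T
  T F |   F     F
  F T |   F     F
  F F |   T     T
All 4 rows agree, so the expressions are logically equivalent.

Yes


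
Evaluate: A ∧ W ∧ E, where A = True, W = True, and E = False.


A = True, W = True, E = False
Step 1: A ∧ W = True AND True = True
Step 2: (True) ∧ E = (True) AND False = False
AND is true only when ALL operands are true.

False


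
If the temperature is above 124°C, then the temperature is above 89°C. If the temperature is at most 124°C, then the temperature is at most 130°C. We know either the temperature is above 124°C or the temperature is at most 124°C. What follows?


Constructive dilemma: (P → Q) ∧ (R → S), P ∨ R ⊢ Q ∨ S
Premise 1: the temperature is above 124°C → the temperature is above 89°C
Premise 2: the temperature is at most 124°C → the temperature is at most 130°C
Premise 3: the temperature is above 124°C ∨ the temperature is at most 124°C
Case 1: Assuming the temperature is above 124°C, then by Premise 1, the temperature is above 89°C.
Case 2: Assuming the temperature is at most 124°C, then by Premise 2, the temperature is at most 130°C.
Since one of the temperature is above 124°C or the temperature is at most 124°C must hold, we get the temperature is above 89°C or the temperature is at most 130°C.

The temperature is above 89°C or the temperature is at most 130°C.


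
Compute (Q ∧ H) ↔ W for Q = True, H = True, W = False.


Q = True, H = True, W = False
Step 1: Q ∧ H = True AND True = True
Step 2: (True) ↔ W: true when both sides have same truth value.
Result: True ↔ False = False

False


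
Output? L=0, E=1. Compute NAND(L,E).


L AND E = 0
NOT(0) = 1

1


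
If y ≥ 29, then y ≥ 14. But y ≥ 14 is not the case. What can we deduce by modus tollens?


Modus tollens: P → Q, ¬Q ⊢ ¬P
P: y ≥ 29
Q: y ≥ 14
We have P → Q and Q is false.
By modus tollens, P must be false.

It is not the case that y ≥ 29


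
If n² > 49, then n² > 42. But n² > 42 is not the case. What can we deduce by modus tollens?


Modus tollens: P → Q, ¬Q ⊢ ¬P
P: n² > 49
Q: n² > 42
We have P → Q and Q is false.
By modus tollens, P must be false.

It is not the case that n² > 49


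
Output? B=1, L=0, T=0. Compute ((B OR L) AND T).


B OR L = 1|0 = 1
1 AND 0 = 0

0


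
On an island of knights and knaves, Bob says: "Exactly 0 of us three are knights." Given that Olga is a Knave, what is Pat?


Bob claims exactly 0 knights among Bob, Olga, Pat.
Given: Olga is a Knave.

Case 1: Bob is a Knight (tells truth)
  Then exactly 0 of the three are knights.
  Counting Bob, Olga: 1 knight(s) so far. Need -1 more → impossible.
Case 2: Bob is a Knave (lies)
  Then the count is NOT 0.
  If Pat = Knave, count = 0 = 0 → claim would be true, contradicts lie.
  If Pat = Knight, count = 1 ≠ 0 → lie confirmed ✓

Pat is a Knight.

Knight
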